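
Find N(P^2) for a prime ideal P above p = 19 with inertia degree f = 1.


N(P^a) = p^(a*f)
= 19^(2*1)
= 19^2
= 361

361


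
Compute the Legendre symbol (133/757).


p = 757 is prime, so compute (133/757) with the reciprocity algorithm (Jacobi-symbol steps: pull out 2s via (2/n), flip via reciprocity, reduce):
  reciprocity: (133/757) -> +(757/133)
  reduce: (92/133)
  pull out 2: (2/133) = -1  (since 133 mod 8 = 5)
  pull out 2: (2/133) = -1  (since 133 mod 8 = 5)
  reciprocity: (23/133) -> +(133/23)
  reduce: (18/23)
  pull out 2: (2/23) = +1  (since 23 mod 8 = 7)
  reciprocity: (9/23) -> +(23/9)
  reduce: (5/9)
  reciprocity: (5/9) -> +(9/5)
  reduce: (4/5)
  pull out 2: (2/5) = -1  (since 5 mod 8 = 5)
  pull out 2: (2/5) = -1  (since 5 mod 8 = 5)
  (1/5) = 1
Product of signs = 1
(133/757) = 1

1


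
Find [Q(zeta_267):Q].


The degree equals Euler's totient phi(267).
267 = 3 * 89
phi(267) = 176

176


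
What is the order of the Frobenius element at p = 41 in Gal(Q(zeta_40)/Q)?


The Frobenius at p in Gal(Q(zeta_n)/Q) = (Z/nZ)* is the class of p, so its order is ord_40(41), the smallest k >= 1 with 41^k = 1 mod 40.
n = 40 = 2^3 * 5, phi(40) = 16; the order divides phi(n).
Divisors of 16: 1, 2, 4, 8, 16
Repeated squaring mod 40: 41^1 = 1, 41^2 = 1, 41^4 = 1, 41^8 = 1, 41^16 = 1
Test divisors in increasing order:
  k=1: 41^1 = 1 mod 40  <- first divisor giving 1
Order = 1

1


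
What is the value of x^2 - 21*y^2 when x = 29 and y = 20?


x^2 - d*y^2
= 29^2 - 21*20^2
= 841 - 8400
= -7559

-7559


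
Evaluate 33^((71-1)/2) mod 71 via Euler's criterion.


p = 71 is prime and the exponent is (p-1)/2 = 35, so by Euler's criterion 33^35 = (33/71) = +1 or -1 mod 71.
Compute by square-and-multiply:
  35 = 32 + 2 + 1 (binary 100011)
  Repeated squaring mod 71: 33^1 = 33, 33^2 = 24, 33^4 = 8, 33^8 = 64, 33^16 = 49, 33^32 = 58
  33^35 = 33^32 * 33^2 * 33^1 = 58 * 24 * 33 mod 71
    58 * 24 = 1392 = 43 mod 71
    43 * 33 = 1419 = 70 mod 71
  33^35 = 70 mod 71
Result 70 = p - 1 = -1 mod 71: 33 is a quadratic non-residue mod 71. As a residue in [0, p-1] the value is 70.
33^35 mod 71 = 70

70


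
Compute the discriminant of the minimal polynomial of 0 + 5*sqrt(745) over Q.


The element 0 + 5*sqrt(745) has minimal polynomial:
x^2 + 0*x - 18625
Discriminant = (0)^2 - 4*(-18625)
= 0 + 74500
= 74500

74500


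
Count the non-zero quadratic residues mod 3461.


For prime p, the number of non-zero quadratic residues is (p-1)/2.
= (3461-1)/2
= 1730

1730


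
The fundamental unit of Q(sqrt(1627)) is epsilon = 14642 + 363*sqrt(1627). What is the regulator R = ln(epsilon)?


epsilon = 14642 + 363*sqrt(1627)
= 29284.0000
R = ln(29284.0000)
= 10.2848

10.2848


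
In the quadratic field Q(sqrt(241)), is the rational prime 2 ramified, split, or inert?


K = Q(sqrt(241)). Since d mod 4 = 1, disc(K) = 241.
Check p | disc: 241 mod 2 = 1.
p=2 does not divide disc (d is 1 mod 4). 2 splits iff d = 1 mod 8.
d mod 8 = 1, so (d/2) = 1.
(d/p) = 1, so p splits: (p) = P*P' with e=1, f=1, g=2.
Therefore p is split.

split


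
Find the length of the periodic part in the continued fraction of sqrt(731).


Run the CF algorithm for sqrt(731).
a_0 = floor(sqrt(731)) = 27; set m_0=0, q_0=1.
Recurrence: m' = q*a - m,  q' = (d - m'^2)/q,  a' = floor((a_0 + m')/q').
  step 1: m=27, q=2, a=27
  step 2: m=27, q=1, a=54
a_2 = 2*a_0 = 54, so the period closes here.
sqrt(731) = [27; 27, 54]
Period length = 2

2


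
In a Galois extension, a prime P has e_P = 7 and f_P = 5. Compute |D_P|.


|D_P| = e * f
= 7 * 5
= 35

35


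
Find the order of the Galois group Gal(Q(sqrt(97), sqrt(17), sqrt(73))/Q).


The 3 square roots of distinct primes are multiplicatively independent over Q,
so [K:Q] = 2^3 and Gal(K/Q) is isomorphic to (Z/2Z)^3.
|Gal| = 2^3 = 8

8


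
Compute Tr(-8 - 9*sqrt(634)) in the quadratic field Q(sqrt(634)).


Tr(a + b*sqrt(d)) = (a + b*sqrt(d)) + (a - b*sqrt(d)) = 2a
= 2 * (-8)
= -16

-16


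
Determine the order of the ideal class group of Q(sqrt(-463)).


K = Q(sqrt(-463)). d mod 4 = 1, so D = disc(K) = d = -463
h(K) equals the number of primitive reduced positive-definite forms (a, b, c) = a*x^2 + b*x*y + c*y^2 with b^2 - 4ac = D,
where reduced means |b| <= a <= c, with b >= 0 whenever |b| = a or a = c, and primitive means gcd(a, b, c) = 1.
Reduced forces 3a^2 <= |D| = 463, so 1 <= a <= 12; b must have the parity of D, and c = (b^2 - D)/(4a) must be an integer >= a.
Enumerate a = 1..12, b in [-a, a]:
  a=1: (1, 1, 116)  [1]
  a=2: (2, -1, 58), (2, 1, 58)  [2]
  a=3: none
  a=4: (4, -1, 29), (4, 1, 29)  [2]
  a=5..7: none
  a=8: (8, -7, 16), (8, 7, 16)  [2]
  a=9..12: none
Total reduced forms: 1 + 2 + 2 + 2 = 7
h = 7

7


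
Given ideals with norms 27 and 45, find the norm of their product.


N(IJ) = N(I) * N(J)
= 27 * 45
= 1215

1215


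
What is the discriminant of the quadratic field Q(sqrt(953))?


For K = Q(sqrt(d)) with d squarefree: disc(K) = d if d = 1 mod 4, and disc(K) = 4d if d = 2 or 3 mod 4.
Here d = 953, and d mod 4 = 1.
d = 1 mod 4 (O_K = Z[(1+sqrt(d))/2]), so disc(K) = d = 953

953


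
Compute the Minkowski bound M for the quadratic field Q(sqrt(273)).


d = 273, d mod 4 = 1, so disc(K) = d = 273; |disc(K)| = 273
Real quadratic field, so n = 2, s = r2 = 0, r1 = 2
M = (n!/n^n) * (4/pi)^s * sqrt(|disc(K)|) = (2!/2^2) * (4/pi)^0 * sqrt(273)
= 0.5 * 1.000000 * 16.522712
= 8.2614

8.2614


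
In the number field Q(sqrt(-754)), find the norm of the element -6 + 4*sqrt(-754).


N(a + b*sqrt(d)) = a^2 - d*b^2
= (-6)^2 - (-754)*(4)^2
= 36 + 12064
= 12100

12100


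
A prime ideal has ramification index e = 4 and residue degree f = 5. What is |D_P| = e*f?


|D_P| = e * f
= 4 * 5
= 20

20


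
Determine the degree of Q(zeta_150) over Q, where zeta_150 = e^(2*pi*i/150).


The degree equals Euler's totient phi(150).
150 = 2 * 3 * 5^2
phi(150) = 40

40


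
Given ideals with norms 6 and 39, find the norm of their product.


N(IJ) = N(I) * N(J)
= 6 * 39
= 234

234


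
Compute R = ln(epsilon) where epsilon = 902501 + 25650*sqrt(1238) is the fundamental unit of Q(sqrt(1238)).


epsilon = 902501 + 25650*sqrt(1238)
= 1.8050e+06
R = ln(1.8050e+06)
= 14.4061

14.4061


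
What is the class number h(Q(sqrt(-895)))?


K = Q(sqrt(-895)). d mod 4 = 1, so D = disc(K) = d = -895
h(K) equals the number of primitive reduced positive-definite forms (a, b, c) = a*x^2 + b*x*y + c*y^2 with b^2 - 4ac = D,
where reduced means |b| <= a <= c, with b >= 0 whenever |b| = a or a = c, and primitive means gcd(a, b, c) = 1.
Reduced forces 3a^2 <= |D| = 895, so 1 <= a <= 17; b must have the parity of D, and c = (b^2 - D)/(4a) must be an integer >= a.
Enumerate a = 1..17, b in [-a, a]:
  a=1: (1, 1, 224)  [1]
  a=2: (2, -1, 112), (2, 1, 112)  [2]
  a=3: none
  a=4: (4, -1, 56), (4, 1, 56)  [2]
  a=5: (5, 5, 46)  [1]
  a=6: none
  a=7: (7, -1, 32), (7, 1, 32)  [2]
  a=8: (8, -1, 28), (8, 1, 28)  [2]
  a=9: none
  a=10: (10, -5, 23), (10, 5, 23)  [2]
  a=11..13: none
  a=14: (14, -13, 19), (14, -1, 16), (14, 1, 16), (14, 13, 19)  [4]
  a=15..17: none
Total reduced forms: 1 + 2 + 2 + 1 + 2 + 2 + 2 + 4 = 16
h = 16

16


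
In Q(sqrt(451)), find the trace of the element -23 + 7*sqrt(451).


Tr(a + b*sqrt(d)) = (a + b*sqrt(d)) + (a - b*sqrt(d)) = 2a
= 2 * (-23)
= -46

-46


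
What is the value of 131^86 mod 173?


p = 173 is prime and the exponent is (p-1)/2 = 86, so by Euler's criterion 131^86 = (131/173) = +1 or -1 mod 173.
Compute by square-and-multiply:
  86 = 64 + 16 + 4 + 2 (binary 1010110)
  Repeated squaring mod 173: 131^1 = 131, 131^2 = 34, 131^4 = 118, 131^8 = 84, 131^16 = 136, 131^32 = 158, 131^64 = 52
  131^86 = 131^64 * 131^16 * 131^4 * 131^2 = 52 * 136 * 118 * 34 mod 173
    52 * 136 = 7072 = 152 mod 173
    152 * 118 = 17936 = 117 mod 173
    117 * 34 = 3978 = 172 mod 173
  131^86 = 172 mod 173
Result 172 = p - 1 = -1 mod 173: 131 is a quadratic non-residue mod 173. As a residue in [0, p-1] the value is 172.
131^86 mod 173 = 172

172


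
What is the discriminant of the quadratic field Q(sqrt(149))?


For K = Q(sqrt(d)) with d squarefree: disc(K) = d if d = 1 mod 4, and disc(K) = 4d if d = 2 or 3 mod 4.
Here d = 149, and d mod 4 = 1.
d = 1 mod 4 (O_K = Z[(1+sqrt(d))/2]), so disc(K) = d = 149

149


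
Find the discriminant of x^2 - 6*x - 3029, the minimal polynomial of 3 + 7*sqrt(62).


The element 3 + 7*sqrt(62) has minimal polynomial:
x^2 - 6*x - 3029
Discriminant = (-6)^2 - 4*(-3029)
= 36 + 12116
= 12152

12152


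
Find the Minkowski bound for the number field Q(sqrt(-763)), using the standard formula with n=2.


d = -763, d mod 4 = 1, so disc(K) = d = -763; |disc(K)| = 763
Imaginary quadratic field, so n = 2, s = r2 = 1, r1 = 0
M = (n!/n^n) * (4/pi)^s * sqrt(|disc(K)|) = (2!/2^2) * (4/pi)^1 * sqrt(763)
= 0.5 * 1.273240 * 27.622455
= 17.5850

17.5850


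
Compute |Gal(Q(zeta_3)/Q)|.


|Gal(Q(zeta_3)/Q)| = phi(3)
= 2

2


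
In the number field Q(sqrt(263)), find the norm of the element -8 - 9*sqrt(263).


N(a + b*sqrt(d)) = a^2 - d*b^2
= (-8)^2 - (263)*(-9)^2
= 64 - 21303
= -21239

-21239


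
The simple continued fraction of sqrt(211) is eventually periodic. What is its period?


Run the CF algorithm for sqrt(211).
a_0 = floor(sqrt(211)) = 14; set m_0=0, q_0=1.
Recurrence: m' = q*a - m,  q' = (d - m'^2)/q,  a' = floor((a_0 + m')/q').
  step 1: m=14, q=15, a=1
  step 2: m=1, q=14, a=1
  step 3: m=13, q=3, a=9
  step 4: m=14, q=5, a=5
  step 5: m=11, q=18, a=1
  step 6: m=7, q=9, a=2
  step 7: m=11, q=10, a=2
  step 8: m=9, q=13, a=1
  step 9: m=4, q=15, a=1
  step 10: m=11, q=6, a=4
  step 11: m=13, q=7, a=3
  step 12: m=8, q=21, a=1
  step 13: m=13, q=2, a=13
  step 14: m=13, q=21, a=1
  step 15: m=8, q=7, a=3
  step 16: m=13, q=6, a=4
  step 17: m=11, q=15, a=1
  step 18: m=4, q=13, a=1
  step 19: m=9, q=10, a=2
  step 20: m=11, q=9, a=2
  step 21: m=7, q=18, a=1
  step 22: m=11, q=5, a=5
  step 23: m=14, q=3, a=9
  step 24: m=13, q=14, a=1
  step 25: m=1, q=15, a=1
  step 26: m=14, q=1, a=28
a_26 = 2*a_0 = 28, so the period closes here.
sqrt(211) = [14; 1, 1, 9, 5, 1, 2, 2, 1, 1, 4, 3, 1, 13, 1, 3, 4, 1, 1, 2, 2, 1, 5, 9, 1, 1, 28]
Period length = 26

26


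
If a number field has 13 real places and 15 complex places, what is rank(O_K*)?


By Dirichlet's unit theorem:
rank = r1 + r2 - 1
= 13 + 15 - 1
= 27

27


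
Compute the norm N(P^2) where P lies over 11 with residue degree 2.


N(P^a) = p^(a*f)
= 11^(2*2)
= 11^4
= 14641

14641


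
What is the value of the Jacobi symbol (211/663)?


Compute (211/663) via quadratic reciprocity:
  reciprocity: (211/663) -> -(663/211)
  reduce: (30/211)
  pull out 2: (2/211) = -1  (since 211 mod 8 = 3)
  reciprocity: (15/211) -> -(211/15)
  reduce: (1/15)
  (1/15) = 1
Product of signs = -1

-1


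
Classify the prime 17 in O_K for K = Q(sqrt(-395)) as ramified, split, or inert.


K = Q(sqrt(-395)). Since d mod 4 = 1, disc(K) = -395.
Check p | disc: -395 mod 17 = 13.
p does not divide disc. Compute Legendre symbol (d/p):
13^((17-1)/2) mod 17 = 1
(d/p) = 1, so p splits: (p) = P*P' with e=1, f=1, g=2.
Therefore p is split.

split


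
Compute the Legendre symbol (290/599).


p = 599 is prime, so compute (290/599) with the reciprocity algorithm (Jacobi-symbol steps: pull out 2s via (2/n), flip via reciprocity, reduce):
  pull out 2: (2/599) = +1  (since 599 mod 8 = 7)
  reciprocity: (145/599) -> +(599/145)
  reduce: (19/145)
  reciprocity: (19/145) -> +(145/19)
  reduce: (12/19)
  pull out 2: (2/19) = -1  (since 19 mod 8 = 3)
  pull out 2: (2/19) = -1  (since 19 mod 8 = 3)
  reciprocity: (3/19) -> -(19/3)
  reduce: (1/3)
  (1/3) = 1
Product of signs = -1
(290/599) = -1

-1


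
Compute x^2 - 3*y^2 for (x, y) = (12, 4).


x^2 - d*y^2
= 12^2 - 3*4^2
= 144 - 48
= 96

96


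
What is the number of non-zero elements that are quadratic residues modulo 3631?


For prime p, the number of non-zero quadratic residues is (p-1)/2.
= (3631-1)/2
= 1815

1815


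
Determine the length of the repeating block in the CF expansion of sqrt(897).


Run the CF algorithm for sqrt(897).
a_0 = floor(sqrt(897)) = 29; set m_0=0, q_0=1.
Recurrence: m' = q*a - m,  q' = (d - m'^2)/q,  a' = floor((a_0 + m')/q').
  step 1: m=29, q=56, a=1
  step 2: m=27, q=3, a=18
  step 3: m=27, q=56, a=1
  step 4: m=29, q=1, a=58
a_4 = 2*a_0 = 58, so the period closes here.
sqrt(897) = [29; 1, 18, 1, 58]
Period length = 4

4


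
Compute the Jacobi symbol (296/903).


Compute (296/903) via quadratic reciprocity:
  pull out 2: (2/903) = +1  (since 903 mod 8 = 7)
  pull out 2: (2/903) = +1  (since 903 mod 8 = 7)
  pull out 2: (2/903) = +1  (since 903 mod 8 = 7)
  reciprocity: (37/903) -> +(903/37)
  reduce: (15/37)
  reciprocity: (15/37) -> +(37/15)
  reduce: (7/15)
  reciprocity: (7/15) -> -(15/7)
  reduce: (1/7)
  (1/7) = 1
Product of signs = -1

-1


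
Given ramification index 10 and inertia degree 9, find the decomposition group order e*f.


|D_P| = e * f
= 10 * 9
= 90

90


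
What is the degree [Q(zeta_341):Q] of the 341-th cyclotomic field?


The degree equals Euler's totient phi(341).
341 = 11 * 31
phi(341) = 300

300


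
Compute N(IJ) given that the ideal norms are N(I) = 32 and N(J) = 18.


N(IJ) = N(I) * N(J)
= 32 * 18
= 576

576


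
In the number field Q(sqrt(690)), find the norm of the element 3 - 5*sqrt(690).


N(a + b*sqrt(d)) = a^2 - d*b^2
= (3)^2 - (690)*(-5)^2
= 9 - 17250
= -17241

-17241


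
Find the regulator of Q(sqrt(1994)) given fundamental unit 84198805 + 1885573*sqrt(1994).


epsilon = 84198805 + 1885573*sqrt(1994)
= 1.6840e+08
R = ln(1.6840e+08)
= 18.9418

18.9418


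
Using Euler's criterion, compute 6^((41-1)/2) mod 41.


p = 41 is prime and the exponent is (p-1)/2 = 20, so by Euler's criterion 6^20 = (6/41) = +1 or -1 mod 41.
Compute by square-and-multiply:
  20 = 16 + 4 (binary 10100)
  Repeated squaring mod 41: 6^1 = 6, 6^2 = 36, 6^4 = 25, 6^8 = 10, 6^16 = 18
  6^20 = 6^16 * 6^4 = 18 * 25 mod 41
    18 * 25 = 450 = 40 mod 41
  6^20 = 40 mod 41
Result 40 = p - 1 = -1 mod 41: 6 is a quadratic non-residue mod 41. As a residue in [0, p-1] the value is 40.
6^20 mod 41 = 40

40


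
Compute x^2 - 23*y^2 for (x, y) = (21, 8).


x^2 - d*y^2
= 21^2 - 23*8^2
= 441 - 1472
= -1031

-1031


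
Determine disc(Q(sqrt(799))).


For K = Q(sqrt(d)) with d squarefree: disc(K) = d if d = 1 mod 4, and disc(K) = 4d if d = 2 or 3 mod 4.
Here d = 799, and d mod 4 = 3.
d = 3 mod 4, not 1 (O_K = Z[sqrt(d)]), so disc(K) = 4d = 4 * (799) = 3196

3196


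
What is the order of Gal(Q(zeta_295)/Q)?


|Gal(Q(zeta_295)/Q)| = phi(295)
= 232

232


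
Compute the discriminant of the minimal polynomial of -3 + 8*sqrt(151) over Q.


The element -3 + 8*sqrt(151) has minimal polynomial:
x^2 + 6*x - 9655
Discriminant = (6)^2 - 4*(-9655)
= 36 + 38620
= 38656

38656


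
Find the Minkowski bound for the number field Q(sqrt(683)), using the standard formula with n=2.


d = 683, d mod 4 = 3, so disc(K) = 4d = 2732; |disc(K)| = 2732
Real quadratic field, so n = 2, s = r2 = 0, r1 = 2
M = (n!/n^n) * (4/pi)^s * sqrt(|disc(K)|) = (2!/2^2) * (4/pi)^0 * sqrt(2732)
= 0.5 * 1.000000 * 52.268537
= 26.1343

26.1343


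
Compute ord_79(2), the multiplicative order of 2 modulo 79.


We want ord_79(2), the smallest k >= 1 with 2^k = 1 mod 79.
n = 79 = 79, phi(79) = 78; the order divides phi(n).
Divisors of 78: 1, 2, 3, 6, 13, 26, 39, 78
Repeated squaring mod 79: 2^1 = 2, 2^2 = 4, 2^4 = 16, 2^8 = 19, 2^16 = 45, 2^32 = 50, 2^64 = 51
Test divisors in increasing order:
  k=1: 2^1 = 2 mod 79
  k=2: 2^2 = 4 mod 79
  k=3: 2^3 = 4 * 2 = 8 mod 79
  k=6: 2^6 = 16 * 4 = 64 mod 79
  k=13: 2^13 = 19 * 16 * 2 = 55 mod 79
  k=26: 2^26 = 45 * 19 * 4 = 23 mod 79
  k=39: 2^39 = 50 * 16 * 4 * 2 = 1 mod 79  <- first divisor giving 1
Order = 39

39


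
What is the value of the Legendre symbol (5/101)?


p = 101 is prime, so compute (5/101) with the reciprocity algorithm (Jacobi-symbol steps: pull out 2s via (2/n), flip via reciprocity, reduce):
  reciprocity: (5/101) -> +(101/5)
  reduce: (1/5)
  (1/5) = 1
Product of signs = 1
(5/101) = 1

1


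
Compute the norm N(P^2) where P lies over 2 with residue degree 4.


N(P^a) = p^(a*f)
= 2^(2*4)
= 2^8
= 256

256


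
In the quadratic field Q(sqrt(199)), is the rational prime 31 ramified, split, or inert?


K = Q(sqrt(199)). Since d mod 4 = 3, disc(K) = 796.
Check p | disc: 796 mod 31 = 21.
p does not divide disc. Compute Legendre symbol (d/p):
13^((31-1)/2) mod 31 = -1
(d/p) = -1, so p is inert: (p) stays prime with e=1, f=2, g=1.
Therefore p is inert.

inert


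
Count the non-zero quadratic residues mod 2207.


For prime p, the number of non-zero quadratic residues is (p-1)/2.
= (2207-1)/2
= 1103

1103


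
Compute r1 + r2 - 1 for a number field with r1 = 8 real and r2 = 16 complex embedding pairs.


By Dirichlet's unit theorem:
rank = r1 + r2 - 1
= 8 + 16 - 1
= 23

23


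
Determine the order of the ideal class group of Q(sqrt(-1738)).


K = Q(sqrt(-1738)). d mod 4 = 2, so D = disc(K) = 4d = -6952
h(K) equals the number of primitive reduced positive-definite forms (a, b, c) = a*x^2 + b*x*y + c*y^2 with b^2 - 4ac = D,
where reduced means |b| <= a <= c, with b >= 0 whenever |b| = a or a = c, and primitive means gcd(a, b, c) = 1.
Reduced forces 3a^2 <= |D| = 6952, so 1 <= a <= 48; b must have the parity of D, and c = (b^2 - D)/(4a) must be an integer >= a.
Enumerate a = 1..48, b in [-a, a]:
  a=1: (1, 0, 1738)  [1]
  a=2: (2, 0, 869)  [1]
  a=3..10: none
  a=11: (11, 0, 158)  [1]
  a=12: none
  a=13: (13, -4, 134), (13, 4, 134)  [2]
  a=14..16: none
  a=17: (17, -16, 106), (17, 16, 106)  [2]
  a=18..21: none
  a=22: (22, 0, 79)  [1]
  a=23..25: none
  a=26: (26, -4, 67), (26, 4, 67)  [2]
  a=27..33: none
  a=34: (34, -16, 53), (34, 16, 53)  [2]
  a=35..36: none
  a=37: (37, -2, 47), (37, 2, 47)  [2]
  a=38..40: none
  a=41: (41, -10, 43), (41, 10, 43)  [2]
  a=42..48: none
Total reduced forms: 1 + 1 + 1 + 2 + 2 + 1 + 2 + 2 + 2 + 2 = 16
h = 16

16


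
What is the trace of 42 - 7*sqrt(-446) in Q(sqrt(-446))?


Tr(a + b*sqrt(d)) = (a + b*sqrt(d)) + (a - b*sqrt(d)) = 2a
= 2 * (42)
= 84

84


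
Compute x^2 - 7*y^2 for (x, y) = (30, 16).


x^2 - d*y^2
= 30^2 - 7*16^2
= 900 - 1792
= -892

-892


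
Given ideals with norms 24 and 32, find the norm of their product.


N(IJ) = N(I) * N(J)
= 24 * 32
= 768

768


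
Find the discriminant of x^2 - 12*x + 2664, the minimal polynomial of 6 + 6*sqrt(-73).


The element 6 + 6*sqrt(-73) has minimal polynomial:
x^2 - 12*x + 2664
Discriminant = (-12)^2 - 4*(2664)
= 144 - 10656
= -10512

-10512


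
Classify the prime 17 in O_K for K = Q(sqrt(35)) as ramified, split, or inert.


K = Q(sqrt(35)). Since d mod 4 = 3, disc(K) = 140.
Check p | disc: 140 mod 17 = 4.
p does not divide disc. Compute Legendre symbol (d/p):
1^((17-1)/2) mod 17 = 1
(d/p) = 1, so p splits: (p) = P*P' with e=1, f=1, g=2.
Therefore p is split.

split


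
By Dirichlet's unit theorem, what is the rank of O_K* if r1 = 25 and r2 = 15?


By Dirichlet's unit theorem:
rank = r1 + r2 - 1
= 25 + 15 - 1
= 39

39


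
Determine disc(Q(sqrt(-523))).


For K = Q(sqrt(d)) with d squarefree: disc(K) = d if d = 1 mod 4, and disc(K) = 4d if d = 2 or 3 mod 4.
Here d = -523, and d mod 4 = 1.
d = 1 mod 4 (O_K = Z[(1+sqrt(d))/2]), so disc(K) = d = -523

-523


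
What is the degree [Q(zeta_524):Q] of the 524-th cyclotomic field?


The degree equals Euler's totient phi(524).
524 = 2^2 * 131
phi(524) = 260

260


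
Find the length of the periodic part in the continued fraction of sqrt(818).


Run the CF algorithm for sqrt(818).
a_0 = floor(sqrt(818)) = 28; set m_0=0, q_0=1.
Recurrence: m' = q*a - m,  q' = (d - m'^2)/q,  a' = floor((a_0 + m')/q').
  step 1: m=28, q=34, a=1
  step 2: m=6, q=23, a=1
  step 3: m=17, q=23, a=1
  step 4: m=6, q=34, a=1
  step 5: m=28, q=1, a=56
a_5 = 2*a_0 = 56, so the period closes here.
sqrt(818) = [28; 1, 1, 1, 1, 56]
Period length = 5

5


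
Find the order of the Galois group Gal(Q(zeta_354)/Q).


|Gal(Q(zeta_354)/Q)| = phi(354)
= 116

116


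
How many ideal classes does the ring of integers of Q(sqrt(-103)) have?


K = Q(sqrt(-103)). d mod 4 = 1, so D = disc(K) = d = -103
h(K) equals the number of primitive reduced positive-definite forms (a, b, c) = a*x^2 + b*x*y + c*y^2 with b^2 - 4ac = D,
where reduced means |b| <= a <= c, with b >= 0 whenever |b| = a or a = c, and primitive means gcd(a, b, c) = 1.
Reduced forces 3a^2 <= |D| = 103, so 1 <= a <= 5; b must have the parity of D, and c = (b^2 - D)/(4a) must be an integer >= a.
Enumerate a = 1..5, b in [-a, a]:
  a=1: (1, 1, 26)  [1]
  a=2: (2, -1, 13), (2, 1, 13)  [2]
  a=3: none
  a=4: (4, -3, 7), (4, 3, 7)  [2]
  a=5: none
Total reduced forms: 1 + 2 + 2 = 5
h = 5

5


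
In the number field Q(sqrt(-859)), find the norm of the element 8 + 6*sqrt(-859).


N(a + b*sqrt(d)) = a^2 - d*b^2
= (8)^2 - (-859)*(6)^2
= 64 + 30924
= 30988

30988


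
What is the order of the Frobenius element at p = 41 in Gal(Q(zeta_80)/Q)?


The Frobenius at p in Gal(Q(zeta_n)/Q) = (Z/nZ)* is the class of p, so its order is ord_80(41), the smallest k >= 1 with 41^k = 1 mod 80.
n = 80 = 2^4 * 5, phi(80) = 32; the order divides phi(n).
Divisors of 32: 1, 2, 4, 8, 16, 32
Repeated squaring mod 80: 41^1 = 41, 41^2 = 1, 41^4 = 1, 41^8 = 1, 41^16 = 1, 41^32 = 1
Test divisors in increasing order:
  k=1: 41^1 = 41 mod 80
  k=2: 41^2 = 1 mod 80  <- first divisor giving 1
Order = 2

2


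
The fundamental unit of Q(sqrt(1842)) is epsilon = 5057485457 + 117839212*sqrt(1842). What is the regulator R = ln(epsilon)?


epsilon = 5057485457 + 117839212*sqrt(1842)
= 1.0115e+10
R = ln(1.0115e+10)
= 23.0373

23.0373


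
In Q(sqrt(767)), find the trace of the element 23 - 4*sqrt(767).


Tr(a + b*sqrt(d)) = (a + b*sqrt(d)) + (a - b*sqrt(d)) = 2a
= 2 * (23)
= 46

46


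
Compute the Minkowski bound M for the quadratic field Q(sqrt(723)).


d = 723, d mod 4 = 3, so disc(K) = 4d = 2892; |disc(K)| = 2892
Real quadratic field, so n = 2, s = r2 = 0, r1 = 2
M = (n!/n^n) * (4/pi)^s * sqrt(|disc(K)|) = (2!/2^2) * (4/pi)^0 * sqrt(2892)
= 0.5 * 1.000000 * 53.777319
= 26.8887

26.8887


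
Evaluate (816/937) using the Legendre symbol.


p = 937 is prime, so compute (816/937) with the reciprocity algorithm (Jacobi-symbol steps: pull out 2s via (2/n), flip via reciprocity, reduce):
  pull out 2: (2/937) = +1  (since 937 mod 8 = 1)
  pull out 2: (2/937) = +1  (since 937 mod 8 = 1)
  pull out 2: (2/937) = +1  (since 937 mod 8 = 1)
  pull out 2: (2/937) = +1  (since 937 mod 8 = 1)
  reciprocity: (51/937) -> +(937/51)
  reduce: (19/51)
  reciprocity: (19/51) -> -(51/19)
  reduce: (13/19)
  reciprocity: (13/19) -> +(19/13)
  reduce: (6/13)
  pull out 2: (2/13) = -1  (since 13 mod 8 = 5)
  reciprocity: (3/13) -> +(13/3)
  reduce: (1/3)
  (1/3) = 1
Product of signs = 1
(816/937) = 1

1


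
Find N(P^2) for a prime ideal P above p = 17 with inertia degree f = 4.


N(P^a) = p^(a*f)
= 17^(2*4)
= 17^8
= 6975757441

6975757441


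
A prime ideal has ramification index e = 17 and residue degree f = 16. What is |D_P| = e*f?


|D_P| = e * f
= 17 * 16
= 272

272


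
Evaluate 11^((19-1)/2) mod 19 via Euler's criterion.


p = 19 is prime and the exponent is (p-1)/2 = 9, so by Euler's criterion 11^9 = (11/19) = +1 or -1 mod 19.
Compute by square-and-multiply:
  9 = 8 + 1 (binary 1001)
  Repeated squaring mod 19: 11^1 = 11, 11^2 = 7, 11^4 = 11, 11^8 = 7
  11^9 = 11^8 * 11^1 = 7 * 11 mod 19
    7 * 11 = 77 = 1 mod 19
  11^9 = 1 mod 19
Result 1: 11 is a quadratic residue mod 19.
11^9 mod 19 = 1

1


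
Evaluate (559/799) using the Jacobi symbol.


Compute (559/799) via quadratic reciprocity:
  reciprocity: (559/799) -> -(799/559)
  reduce: (240/559)
  pull out 2: (2/559) = +1  (since 559 mod 8 = 7)
  pull out 2: (2/559) = +1  (since 559 mod 8 = 7)
  pull out 2: (2/559) = +1  (since 559 mod 8 = 7)
  pull out 2: (2/559) = +1  (since 559 mod 8 = 7)
  reciprocity: (15/559) -> -(559/15)
  reduce: (4/15)
  pull out 2: (2/15) = +1  (since 15 mod 8 = 7)
  pull out 2: (2/15) = +1  (since 15 mod 8 = 7)
  (1/15) = 1
Product of signs = 1

1


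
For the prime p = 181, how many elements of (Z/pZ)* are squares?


For prime p, the number of non-zero quadratic residues is (p-1)/2.
= (181-1)/2
= 90

90


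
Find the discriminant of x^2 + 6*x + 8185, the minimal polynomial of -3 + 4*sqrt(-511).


The element -3 + 4*sqrt(-511) has minimal polynomial:
x^2 + 6*x + 8185
Discriminant = (6)^2 - 4*(8185)
= 36 - 32740
= -32704

-32704


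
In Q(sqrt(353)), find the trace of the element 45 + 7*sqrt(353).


Tr(a + b*sqrt(d)) = (a + b*sqrt(d)) + (a - b*sqrt(d)) = 2a
= 2 * (45)
= 90

90


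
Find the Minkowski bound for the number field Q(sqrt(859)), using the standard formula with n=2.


d = 859, d mod 4 = 3, so disc(K) = 4d = 3436; |disc(K)| = 3436
Real quadratic field, so n = 2, s = r2 = 0, r1 = 2
M = (n!/n^n) * (4/pi)^s * sqrt(|disc(K)|) = (2!/2^2) * (4/pi)^0 * sqrt(3436)
= 0.5 * 1.000000 * 58.617404
= 29.3087

29.3087


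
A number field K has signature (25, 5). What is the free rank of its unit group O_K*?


By Dirichlet's unit theorem:
rank = r1 + r2 - 1
= 25 + 5 - 1
= 29

29


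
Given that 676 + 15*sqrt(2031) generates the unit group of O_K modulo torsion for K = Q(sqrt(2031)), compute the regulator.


epsilon = 676 + 15*sqrt(2031)
= 1351.9993
R = ln(1351.9993)
= 7.2093

7.2093


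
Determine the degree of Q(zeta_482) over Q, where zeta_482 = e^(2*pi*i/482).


The degree equals Euler's totient phi(482).
482 = 2 * 241
phi(482) = 240

240


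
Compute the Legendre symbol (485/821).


p = 821 is prime, so compute (485/821) with the reciprocity algorithm (Jacobi-symbol steps: pull out 2s via (2/n), flip via reciprocity, reduce):
  reciprocity: (485/821) -> +(821/485)
  reduce: (336/485)
  pull out 2: (2/485) = -1  (since 485 mod 8 = 5)
  pull out 2: (2/485) = -1  (since 485 mod 8 = 5)
  pull out 2: (2/485) = -1  (since 485 mod 8 = 5)
  pull out 2: (2/485) = -1  (since 485 mod 8 = 5)
  reciprocity: (21/485) -> +(485/21)
  reduce: (2/21)
  pull out 2: (2/21) = -1  (since 21 mod 8 = 5)
  (1/21) = 1
Product of signs = -1
(485/821) = -1

-1


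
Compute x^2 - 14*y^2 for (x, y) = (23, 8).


x^2 - d*y^2
= 23^2 - 14*8^2
= 529 - 896
= -367

-367


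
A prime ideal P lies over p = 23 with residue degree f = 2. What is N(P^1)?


N(P^a) = p^(a*f)
= 23^(1*2)
= 23^2
= 529

529


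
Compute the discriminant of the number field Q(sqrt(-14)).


For K = Q(sqrt(d)) with d squarefree: disc(K) = d if d = 1 mod 4, and disc(K) = 4d if d = 2 or 3 mod 4.
Here d = -14, and d mod 4 = 2.
d = 2 mod 4, not 1 (O_K = Z[sqrt(d)]), so disc(K) = 4d = 4 * (-14) = -56

-56


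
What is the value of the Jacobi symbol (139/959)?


Compute (139/959) via quadratic reciprocity:
  reciprocity: (139/959) -> -(959/139)
  reduce: (125/139)
  reciprocity: (125/139) -> +(139/125)
  reduce: (14/125)
  pull out 2: (2/125) = -1  (since 125 mod 8 = 5)
  reciprocity: (7/125) -> +(125/7)
  reduce: (6/7)
  pull out 2: (2/7) = +1  (since 7 mod 8 = 7)
  reciprocity: (3/7) -> -(7/3)
  reduce: (1/3)
  (1/3) = 1
Product of signs = -1

-1


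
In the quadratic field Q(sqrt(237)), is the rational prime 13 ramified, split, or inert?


K = Q(sqrt(237)). Since d mod 4 = 1, disc(K) = 237.
Check p | disc: 237 mod 13 = 3.
p does not divide disc. Compute Legendre symbol (d/p):
3^((13-1)/2) mod 13 = 1
(d/p) = 1, so p splits: (p) = P*P' with e=1, f=1, g=2.
Therefore p is split.

split


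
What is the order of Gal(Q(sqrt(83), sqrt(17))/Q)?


The 2 square roots of distinct primes are multiplicatively independent over Q,
so [K:Q] = 2^2 and Gal(K/Q) is isomorphic to (Z/2Z)^2.
|Gal| = 2^2 = 4

4


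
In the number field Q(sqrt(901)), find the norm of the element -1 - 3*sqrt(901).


N(a + b*sqrt(d)) = a^2 - d*b^2
= (-1)^2 - (901)*(-3)^2
= 1 - 8109
= -8108

-8108


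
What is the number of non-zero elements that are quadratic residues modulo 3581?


For prime p, the number of non-zero quadratic residues is (p-1)/2.
= (3581-1)/2
= 1790

1790


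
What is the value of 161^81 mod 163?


p = 163 is prime and the exponent is (p-1)/2 = 81, so by Euler's criterion 161^81 = (161/163) = +1 or -1 mod 163.
Compute by square-and-multiply:
  81 = 64 + 16 + 1 (binary 1010001)
  Repeated squaring mod 163: 161^1 = 161, 161^2 = 4, 161^4 = 16, 161^8 = 93, 161^16 = 10, 161^32 = 100, 161^64 = 57
  161^81 = 161^64 * 161^16 * 161^1 = 57 * 10 * 161 mod 163
    57 * 10 = 570 = 81 mod 163
    81 * 161 = 13041 = 1 mod 163
  161^81 = 1 mod 163
Result 1: 161 is a quadratic residue mod 163.
161^81 mod 163 = 1

1


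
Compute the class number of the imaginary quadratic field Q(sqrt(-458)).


K = Q(sqrt(-458)). d mod 4 = 2, so D = disc(K) = 4d = -1832
h(K) equals the number of primitive reduced positive-definite forms (a, b, c) = a*x^2 + b*x*y + c*y^2 with b^2 - 4ac = D,
where reduced means |b| <= a <= c, with b >= 0 whenever |b| = a or a = c, and primitive means gcd(a, b, c) = 1.
Reduced forces 3a^2 <= |D| = 1832, so 1 <= a <= 24; b must have the parity of D, and c = (b^2 - D)/(4a) must be an integer >= a.
Enumerate a = 1..24, b in [-a, a]:
  a=1: (1, 0, 458)  [1]
  a=2: (2, 0, 229)  [1]
  a=3: (3, -2, 153), (3, 2, 153)  [2]
  a=4..5: none
  a=6: (6, -4, 77), (6, 4, 77)  [2]
  a=7: (7, -4, 66), (7, 4, 66)  [2]
  a=8: none
  a=9: (9, -2, 51), (9, 2, 51)  [2]
  a=10: none
  a=11: (11, -4, 42), (11, 4, 42)  [2]
  a=12: none
  a=13: (13, -12, 38), (13, 12, 38)  [2]
  a=14: (14, -4, 33), (14, 4, 33)  [2]
  a=15..16: none
  a=17: (17, -2, 27), (17, 2, 27)  [2]
  a=18: (18, -16, 29), (18, 16, 29)  [2]
  a=19: (19, -12, 26), (19, 12, 26)  [2]
  a=20: none
  a=21: (21, -10, 23), (21, -4, 22), (21, 4, 22), (21, 10, 23)  [4]
  a=22..24: none
Total reduced forms: 1 + 1 + 2 + 2 + 2 + 2 + 2 + 2 + 2 + 2 + 2 + 2 + 4 = 26
h = 26

26


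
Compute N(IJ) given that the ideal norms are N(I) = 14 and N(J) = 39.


N(IJ) = N(I) * N(J)
= 14 * 39
= 546

546


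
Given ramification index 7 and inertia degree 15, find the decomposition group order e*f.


|D_P| = e * f
= 7 * 15
= 105

105


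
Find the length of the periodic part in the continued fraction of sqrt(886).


Run the CF algorithm for sqrt(886).
a_0 = floor(sqrt(886)) = 29; set m_0=0, q_0=1.
Recurrence: m' = q*a - m,  q' = (d - m'^2)/q,  a' = floor((a_0 + m')/q').
  step 1: m=29, q=45, a=1
  step 2: m=16, q=14, a=3
  step 3: m=26, q=15, a=3
  step 4: m=19, q=35, a=1
  step 5: m=16, q=18, a=2
  step 6: m=20, q=27, a=1
  step 7: m=7, q=31, a=1
  step 8: m=24, q=10, a=5
  step 9: m=26, q=21, a=2
  step 10: m=16, q=30, a=1
  step 11: m=14, q=23, a=1
  step 12: m=9, q=35, a=1
  step 13: m=26, q=6, a=9
  step 14: m=28, q=17, a=3
  step 15: m=23, q=21, a=2
  step 16: m=19, q=25, a=1
  step 17: m=6, q=34, a=1
  step 18: m=28, q=3, a=19
  step 19: m=29, q=15, a=3
  step 20: m=16, q=42, a=1
  step 21: m=26, q=5, a=11
  step 22: m=29, q=9, a=6
  step 23: m=25, q=29, a=1
  step 24: m=4, q=30, a=1
  step 25: m=26, q=7, a=7
  step 26: m=23, q=51, a=1
  step 27: m=28, q=2, a=28
  step 28: m=28, q=51, a=1
  step 29: m=23, q=7, a=7
  step 30: m=26, q=30, a=1
  step 31: m=4, q=29, a=1
  step 32: m=25, q=9, a=6
  step 33: m=29, q=5, a=11
  step 34: m=26, q=42, a=1
  step 35: m=16, q=15, a=3
  step 36: m=29, q=3, a=19
  step 37: m=28, q=34, a=1
  step 38: m=6, q=25, a=1
  step 39: m=19, q=21, a=2
  step 40: m=23, q=17, a=3
  step 41: m=28, q=6, a=9
  step 42: m=26, q=35, a=1
  step 43: m=9, q=23, a=1
  step 44: m=14, q=30, a=1
  step 45: m=16, q=21, a=2
  step 46: m=26, q=10, a=5
  step 47: m=24, q=31, a=1
  step 48: m=7, q=27, a=1
  step 49: m=20, q=18, a=2
  step 50: m=16, q=35, a=1
  step 51: m=19, q=15, a=3
  step 52: m=26, q=14, a=3
  step 53: m=16, q=45, a=1
  step 54: m=29, q=1, a=58
a_54 = 2*a_0 = 58, so the period closes here.
sqrt(886) = [29; 1, 3, 3, 1, 2, 1, 1, 5, 2, 1, 1, 1, 9, 3, 2, 1, 1, 19, 3, 1, 11, 6, 1, 1, 7, 1, 28, 1, 7, 1, 1, 6, 11, 1, 3, 19, 1, 1, 2, 3, 9, 1, 1, 1, 2, 5, 1, 1, 2, 1, 3, 3, 1, 58]
Period length = 54

54


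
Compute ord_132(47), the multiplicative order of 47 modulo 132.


We want ord_132(47), the smallest k >= 1 with 47^k = 1 mod 132.
n = 132 = 2^2 * 3 * 11, phi(132) = 40; the order divides phi(n).
Divisors of 40: 1, 2, 4, 5, 8, 10, 20, 40
Repeated squaring mod 132: 47^1 = 47, 47^2 = 97, 47^4 = 37, 47^8 = 49, 47^16 = 25, 47^32 = 97
Test divisors in increasing order:
  k=1: 47^1 = 47 mod 132
  k=2: 47^2 = 97 mod 132
  k=4: 47^4 = 37 mod 132
  k=5: 47^5 = 37 * 47 = 23 mod 132
  k=8: 47^8 = 49 mod 132
  k=10: 47^10 = 49 * 97 = 1 mod 132  <- first divisor giving 1
Order = 10

10


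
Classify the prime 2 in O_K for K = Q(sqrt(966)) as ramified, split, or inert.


K = Q(sqrt(966)). Since d mod 4 = 2, disc(K) = 3864.
Check p | disc: 3864 mod 2 = 0.
p divides disc, so p ramifies: (p) = P^2 with e=2, f=1, g=1.
Therefore p is ramified.

ramified


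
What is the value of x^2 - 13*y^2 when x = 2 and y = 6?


x^2 - d*y^2
= 2^2 - 13*6^2
= 4 - 468
= -464

-464


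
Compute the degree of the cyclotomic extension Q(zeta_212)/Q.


The degree equals Euler's totient phi(212).
212 = 2^2 * 53
phi(212) = 104

104


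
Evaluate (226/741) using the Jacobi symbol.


Compute (226/741) via quadratic reciprocity:
  pull out 2: (2/741) = -1  (since 741 mod 8 = 5)
  reciprocity: (113/741) -> +(741/113)
  reduce: (63/113)
  reciprocity: (63/113) -> +(113/63)
  reduce: (50/63)
  pull out 2: (2/63) = +1  (since 63 mod 8 = 7)
  reciprocity: (25/63) -> +(63/25)
  reduce: (13/25)
  reciprocity: (13/25) -> +(25/13)
  reduce: (12/13)
  pull out 2: (2/13) = -1  (since 13 mod 8 = 5)
  pull out 2: (2/13) = -1  (since 13 mod 8 = 5)
  reciprocity: (3/13) -> +(13/3)
  reduce: (1/3)
  (1/3) = 1
Product of signs = -1

-1


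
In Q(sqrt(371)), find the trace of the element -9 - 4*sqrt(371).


Tr(a + b*sqrt(d)) = (a + b*sqrt(d)) + (a - b*sqrt(d)) = 2a
= 2 * (-9)
= -18

-18


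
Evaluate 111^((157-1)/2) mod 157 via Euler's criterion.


p = 157 is prime and the exponent is (p-1)/2 = 78, so by Euler's criterion 111^78 = (111/157) = +1 or -1 mod 157.
Compute by square-and-multiply:
  78 = 64 + 8 + 4 + 2 (binary 1001110)
  Repeated squaring mod 157: 111^1 = 111, 111^2 = 75, 111^4 = 130, 111^8 = 101, 111^16 = 153, 111^32 = 16, 111^64 = 99
  111^78 = 111^64 * 111^8 * 111^4 * 111^2 = 99 * 101 * 130 * 75 mod 157
    99 * 101 = 9999 = 108 mod 157
    108 * 130 = 14040 = 67 mod 157
    67 * 75 = 5025 = 1 mod 157
  111^78 = 1 mod 157
Result 1: 111 is a quadratic residue mod 157.
111^78 mod 157 = 1

1


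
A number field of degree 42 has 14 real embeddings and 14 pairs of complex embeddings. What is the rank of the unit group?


By Dirichlet's unit theorem:
rank = r1 + r2 - 1
= 14 + 14 - 1
= 27

27


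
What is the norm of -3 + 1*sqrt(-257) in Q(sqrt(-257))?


N(a + b*sqrt(d)) = a^2 - d*b^2
= (-3)^2 - (-257)*(1)^2
= 9 + 257
= 266

266


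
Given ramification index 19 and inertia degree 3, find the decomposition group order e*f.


|D_P| = e * f
= 19 * 3
= 57

57


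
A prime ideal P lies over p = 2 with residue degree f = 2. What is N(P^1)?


N(P^a) = p^(a*f)
= 2^(1*2)
= 2^2
= 4

4


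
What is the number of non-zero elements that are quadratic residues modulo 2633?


For prime p, the number of non-zero quadratic residues is (p-1)/2.
= (2633-1)/2
= 1316

1316


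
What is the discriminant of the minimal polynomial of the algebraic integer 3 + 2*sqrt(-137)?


The element 3 + 2*sqrt(-137) has minimal polynomial:
x^2 - 6*x + 557
Discriminant = (-6)^2 - 4*(557)
= 36 - 2228
= -2192

-2192


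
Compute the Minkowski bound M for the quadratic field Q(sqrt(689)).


d = 689, d mod 4 = 1, so disc(K) = d = 689; |disc(K)| = 689
Real quadratic field, so n = 2, s = r2 = 0, r1 = 2
M = (n!/n^n) * (4/pi)^s * sqrt(|disc(K)|) = (2!/2^2) * (4/pi)^0 * sqrt(689)
= 0.5 * 1.000000 * 26.248809
= 13.1244

13.1244


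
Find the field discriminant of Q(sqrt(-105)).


For K = Q(sqrt(d)) with d squarefree: disc(K) = d if d = 1 mod 4, and disc(K) = 4d if d = 2 or 3 mod 4.
Here d = -105, and d mod 4 = 3.
d = 3 mod 4, not 1 (O_K = Z[sqrt(d)]), so disc(K) = 4d = 4 * (-105) = -420

-420


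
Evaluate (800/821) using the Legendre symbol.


p = 821 is prime, so compute (800/821) with the reciprocity algorithm (Jacobi-symbol steps: pull out 2s via (2/n), flip via reciprocity, reduce):
  pull out 2: (2/821) = -1  (since 821 mod 8 = 5)
  pull out 2: (2/821) = -1  (since 821 mod 8 = 5)
  pull out 2: (2/821) = -1  (since 821 mod 8 = 5)
  pull out 2: (2/821) = -1  (since 821 mod 8 = 5)
  pull out 2: (2/821) = -1  (since 821 mod 8 = 5)
  reciprocity: (25/821) -> +(821/25)
  reduce: (21/25)
  reciprocity: (21/25) -> +(25/21)
  reduce: (4/21)
  pull out 2: (2/21) = -1  (since 21 mod 8 = 5)
  pull out 2: (2/21) = -1  (since 21 mod 8 = 5)
  (1/21) = 1
Product of signs = -1
(800/821) = -1

-1


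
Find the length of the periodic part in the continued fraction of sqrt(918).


Run the CF algorithm for sqrt(918).
a_0 = floor(sqrt(918)) = 30; set m_0=0, q_0=1.
Recurrence: m' = q*a - m,  q' = (d - m'^2)/q,  a' = floor((a_0 + m')/q').
  step 1: m=30, q=18, a=3
  step 2: m=24, q=19, a=2
  step 3: m=14, q=38, a=1
  step 4: m=24, q=9, a=6
  step 5: m=30, q=2, a=30
  step 6: m=30, q=9, a=6
  step 7: m=24, q=38, a=1
  step 8: m=14, q=19, a=2
  step 9: m=24, q=18, a=3
  step 10: m=30, q=1, a=60
a_10 = 2*a_0 = 60, so the period closes here.
sqrt(918) = [30; 3, 2, 1, 6, 30, 6, 1, 2, 3, 60]
Period length = 10

10


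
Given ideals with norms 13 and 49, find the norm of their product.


N(IJ) = N(I) * N(J)
= 13 * 49
= 637

637


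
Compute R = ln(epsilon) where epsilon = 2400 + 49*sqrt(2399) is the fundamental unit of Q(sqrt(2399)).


epsilon = 2400 + 49*sqrt(2399)
= 4799.9998
R = ln(4799.9998)
= 8.4764

8.4764


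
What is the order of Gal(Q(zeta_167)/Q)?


|Gal(Q(zeta_167)/Q)| = phi(167)
= 166

166


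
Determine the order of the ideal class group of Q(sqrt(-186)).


K = Q(sqrt(-186)). d mod 4 = 2, so D = disc(K) = 4d = -744
h(K) equals the number of primitive reduced positive-definite forms (a, b, c) = a*x^2 + b*x*y + c*y^2 with b^2 - 4ac = D,
where reduced means |b| <= a <= c, with b >= 0 whenever |b| = a or a = c, and primitive means gcd(a, b, c) = 1.
Reduced forces 3a^2 <= |D| = 744, so 1 <= a <= 15; b must have the parity of D, and c = (b^2 - D)/(4a) must be an integer >= a.
Enumerate a = 1..15, b in [-a, a]:
  a=1: (1, 0, 186)  [1]
  a=2: (2, 0, 93)  [1]
  a=3: (3, 0, 62)  [1]
  a=4: none
  a=5: (5, -4, 38), (5, 4, 38)  [2]
  a=6: (6, 0, 31)  [1]
  a=7..9: none
  a=10: (10, -4, 19), (10, 4, 19)  [2]
  a=11: (11, -2, 17), (11, 2, 17)  [2]
  a=12: none
  a=13: (13, -6, 15), (13, 6, 15)  [2]
  a=14..15: none
Total reduced forms: 1 + 1 + 1 + 2 + 1 + 2 + 2 + 2 = 12
h = 12

12


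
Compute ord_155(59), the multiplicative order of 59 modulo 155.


We want ord_155(59), the smallest k >= 1 with 59^k = 1 mod 155.
n = 155 = 5 * 31, phi(155) = 120; the order divides phi(n).
Divisors of 120: 1, 2, 3, 4, 5, 6, 8, 10, 12, 15, 20, 24, 30, 40, 60, 120
Repeated squaring mod 155: 59^1 = 59, 59^2 = 71, 59^4 = 81, 59^8 = 51, 59^16 = 121, 59^32 = 71, 59^64 = 81
Test divisors in increasing order:
  k=1: 59^1 = 59 mod 155
  k=2: 59^2 = 71 mod 155
  k=3: 59^3 = 71 * 59 = 4 mod 155
  k=4: 59^4 = 81 mod 155
  k=5: 59^5 = 81 * 59 = 129 mod 155
  k=6: 59^6 = 81 * 71 = 16 mod 155
  k=8: 59^8 = 51 mod 155
  k=10: 59^10 = 51 * 71 = 56 mod 155
  k=12: 59^12 = 51 * 81 = 101 mod 155
  k=15: 59^15 = 51 * 81 * 71 * 59 = 94 mod 155
  k=20: 59^20 = 121 * 81 = 36 mod 155
  k=24: 59^24 = 121 * 51 = 126 mod 155
  k=30: 59^30 = 121 * 51 * 81 * 71 = 1 mod 155  <- first divisor giving 1
Order = 30

30
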